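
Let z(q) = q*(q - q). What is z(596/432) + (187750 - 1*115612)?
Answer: 72138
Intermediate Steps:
z(q) = 0 (z(q) = q*0 = 0)
z(596/432) + (187750 - 1*115612) = 0 + (187750 - 1*115612) = 0 + (187750 - 115612) = 0 + 72138 = 72138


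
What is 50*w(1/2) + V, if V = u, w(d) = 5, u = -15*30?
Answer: -200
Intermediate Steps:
u = -450
V = -450
50*w(1/2) + V = 50*5 - 450 = 250 - 450 = -200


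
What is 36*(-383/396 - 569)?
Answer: -225707/11 ≈ -20519.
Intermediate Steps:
36*(-383/396 - 569) = 36*(-225707/396) = -225707/11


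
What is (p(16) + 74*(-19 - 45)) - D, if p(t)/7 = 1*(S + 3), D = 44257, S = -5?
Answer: -49007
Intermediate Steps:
p(t) = -14 (p(t) = 7*(1*(-5 + 3)) = 7*(1*(-2)) = 7*(-2) = -14)
(p(16) + 74*(-19 - 45)) - D = (-14 + 74*(-19 - 45)) - 1*44257 = (-14 + 74*(-64)) - 44257 = (-14 - 4736) - 44257 = -4750 - 44257 = -49007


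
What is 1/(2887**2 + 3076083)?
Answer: 1/11410852 ≈ 8.7636e-8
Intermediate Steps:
1/(2887**2 + 3076083) = 1/(8334769 + 3076083) = 1/11410852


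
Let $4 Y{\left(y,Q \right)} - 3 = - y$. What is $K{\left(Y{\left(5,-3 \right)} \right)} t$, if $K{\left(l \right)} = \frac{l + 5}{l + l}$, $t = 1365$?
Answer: $- \frac{12285}{2} \approx -6142.5$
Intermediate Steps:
$Y{\left(y,Q \right)} = \frac{3}{4} - \frac{y}{4}$ ($Y{\left(y,Q \right)} = \frac{3}{4} + \frac{\left(-1\right) y}{4} = \frac{3}{4} - \frac{y}{4}$)
$K{\left(l \right)} = \frac{5 + l}{2 l}$
$K{\left(Y{\left(5,-3 \right)} \right)} t = \frac{5 + \left(\frac{3}{4} - \frac{5}{4}\right)}{2 \left(\frac{3}{4} - \frac{5}{4}\right)} 1365 = \frac{5 - \frac{1}{2}}{2 \left(- \frac{1}{2}\right)} 1365 = \frac{1}{2} \left(-2\right) \frac{9}{2} \cdot 1365 = \left(- \frac{9}{2}\right) 1365 = - \frac{12285}{2}$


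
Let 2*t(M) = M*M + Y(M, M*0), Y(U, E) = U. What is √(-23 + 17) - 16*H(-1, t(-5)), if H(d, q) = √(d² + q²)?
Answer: -16*√101 + I*√6 ≈ -160.8 + 2.4495*I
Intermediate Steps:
t(M) = M/2 + M²/2 (t(M) = (M*M + M)/2 = (M² + M)/2 = (M + M²)/2 = M/2 + M²/2)
√(-23 + 17) - 16*H(-1, t(-5)) = √(-23 + 17) - 16*√((-1)² + ((½)*(-5)*(1 - 5))²) = √(-6) - 16*√(1 + ((½)*(-5)*(-4))²) = I*√6 - 16*√(1 + 10²) = I*√6 - 16*√(1 + 100) = I*√6 - 16*√101 = -16*√101 + I*√6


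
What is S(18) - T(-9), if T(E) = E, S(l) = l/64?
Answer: 297/32 ≈ 9.2813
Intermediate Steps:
S(l) = l/64 (S(l) = l*(1/64) = l/64)
S(18) - T(-9) = (1/64)*18 - 1*(-9) = 9/32 + 9 = 297/32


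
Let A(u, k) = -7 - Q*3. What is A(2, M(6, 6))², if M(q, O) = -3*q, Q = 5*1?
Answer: 484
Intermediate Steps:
Q = 5
A(u, k) = -22 (A(u, k) = -7 - 5*3 = -7 - 1*15 = -7 - 15 = -22)
A(2, M(6, 6))² = (-22)² = 484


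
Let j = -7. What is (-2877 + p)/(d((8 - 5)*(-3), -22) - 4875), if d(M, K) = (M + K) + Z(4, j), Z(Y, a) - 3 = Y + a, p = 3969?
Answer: -546/2453 ≈ -0.22258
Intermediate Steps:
Z(Y, a) = 3 + Y + a (Z(Y, a) = 3 + (Y + a) = 3 + Y + a)
d(M, K) = K + M (d(M, K) = (M + K) + (3 + 4 - 7) = (K + M) + 0 = K + M)
(-2877 + p)/(d((8 - 5)*(-3), -22) - 4875) = (-2877 + 3969)/((-22 + (8 - 5)*(-3)) - 4875) = 1092/((-22 + 3*(-3)) - 4875) = 1092/((-22 - 9) - 4875) = 1092/(-31 - 4875) = 1092/(-4906) = 1092*(-1/4906) = -546/2453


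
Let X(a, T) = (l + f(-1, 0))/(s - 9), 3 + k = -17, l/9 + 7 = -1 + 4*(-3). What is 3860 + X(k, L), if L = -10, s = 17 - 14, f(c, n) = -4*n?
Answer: 3890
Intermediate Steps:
l = -180 (l = -63 + 9*(-1 + 4*(-3)) = -63 + 9*(-1 - 12) = -63 + 9*(-13) = -63 - 117 = -180)
s = 3
k = -20 (k = -3 - 17 = -20)
X(a, T) = 30 (X(a, T) = (-180 - 4*0)/(3 - 9) = (-180 + 0)/(-6) = -180*(-⅙) = 30)
3860 + X(k, L) = 3860 + 30 = 3890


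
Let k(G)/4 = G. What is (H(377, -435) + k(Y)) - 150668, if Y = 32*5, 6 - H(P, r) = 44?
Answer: -150066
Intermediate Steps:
H(P, r) = -38 (H(P, r) = 6 - 1*44 = 6 - 44 = -38)
Y = 160
k(G) = 4*G
(H(377, -435) + k(Y)) - 150668 = (-38 + 4*160) - 150668 = (-38 + 640) - 150668 = 602 - 150668 = -150066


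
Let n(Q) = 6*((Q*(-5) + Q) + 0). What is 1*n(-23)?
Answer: 552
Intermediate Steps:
n(Q) = -24*Q (n(Q) = 6*((-5*Q + Q) + 0) = 6*(-4*Q + 0) = 6*(-4*Q) = -24*Q)
1*n(-23) = 1*(-24*(-23)) = 1*552 = 552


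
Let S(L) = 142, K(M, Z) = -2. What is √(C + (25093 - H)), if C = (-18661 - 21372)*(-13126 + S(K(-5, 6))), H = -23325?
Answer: √519836890 ≈ 22800.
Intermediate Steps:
C = 519788472 (C = (-18661 - 21372)*(-13126 + 142) = -40033*(-12984) = 519788472)
√(C + (25093 - H)) = √(519788472 + (25093 - 1*(-23325))) = √(519788472 + (25093 + 23325)) = √(519788472 + 48418) = √519836890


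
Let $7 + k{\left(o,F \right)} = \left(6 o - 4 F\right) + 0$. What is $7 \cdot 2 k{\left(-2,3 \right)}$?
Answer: $-434$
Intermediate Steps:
$k{\left(o,F \right)} = -7 - 4 F + 6 o$ ($k{\left(o,F \right)} = -7 + \left(\left(6 o - 4 F\right) + 0\right) = -7 + \left(\left(- 4 F + 6 o\right) + 0\right) = -7 - \left(- 6 o + 4 F\right) = -7 - 4 F + 6 o$)
$7 \cdot 2 k{\left(-2,3 \right)} = 7 \cdot 2 \left(-7 - 12 + 6 \left(-2\right)\right) = 14 \left(-7 - 12 - 12\right) = 14 \left(-31\right) = -434$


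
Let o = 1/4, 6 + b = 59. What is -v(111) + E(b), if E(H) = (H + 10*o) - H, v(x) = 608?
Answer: -1211/2 ≈ -605.50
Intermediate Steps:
b = 53 (b = -6 + 59 = 53)
o = 1/4 ≈ 0.25000
E(H) = 5/2 (E(H) = (H + 10*(1/4)) - H = (H + 5/2) - H = (5/2 + H) - H = 5/2)
-v(111) + E(b) = -1*608 + 5/2 = -608 + 5/2 = -1211/2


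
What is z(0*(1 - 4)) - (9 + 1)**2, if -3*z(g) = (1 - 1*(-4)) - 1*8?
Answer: -99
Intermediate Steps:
z(g) = 1 (z(g) = -((1 - 1*(-4)) - 1*8)/3 = -((1 + 4) - 8)/3 = -(5 - 8)/3 = -1/3*(-3) = 1)
z(0*(1 - 4)) - (9 + 1)**2 = 1 - (9 + 1)**2 = 1 - 1*10**2 = 1 - 1*100 = 1 - 100 = -99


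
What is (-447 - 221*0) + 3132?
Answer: 2685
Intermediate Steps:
(-447 - 221*0) + 3132 = (-447 + 0) + 3132 = -447 + 3132 = 2685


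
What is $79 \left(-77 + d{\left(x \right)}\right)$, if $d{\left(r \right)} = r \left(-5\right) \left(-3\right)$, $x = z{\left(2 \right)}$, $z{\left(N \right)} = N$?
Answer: $-3713$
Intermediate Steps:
$x = 2$
$d{\left(r \right)} = 15 r$ ($d{\left(r \right)} = - 5 r \left(-3\right) = 15 r$)
$79 \left(-77 + d{\left(x \right)}\right) = 79 \left(-77 + 15 \cdot 2\right) = 79 \left(-77 + 30\right) = 79 \left(-47\right) = -3713$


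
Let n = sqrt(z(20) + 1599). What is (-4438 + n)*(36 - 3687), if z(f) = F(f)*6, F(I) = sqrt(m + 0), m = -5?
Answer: 16203138 - 3651*sqrt(1599 + 6*I*sqrt(5)) ≈ 1.6057e+7 - 612.48*I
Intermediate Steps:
F(I) = I*sqrt(5) (F(I) = sqrt(-5 + 0) = sqrt(-5) = I*sqrt(5))
z(f) = 6*I*sqrt(5) (z(f) = (I*sqrt(5))*6 = 6*I*sqrt(5))
n = sqrt(1599 + 6*I*sqrt(5)) (n = sqrt(6*I*sqrt(5) + 1599) = sqrt(1599 + 6*I*sqrt(5)) ≈ 39.988 + 0.1678*I)
(-4438 + n)*(36 - 3687) = (-4438 + sqrt(1599 + 6*I*sqrt(5)))*(36 - 3687) = (-4438 + sqrt(1599 + 6*I*sqrt(5)))*(-3651) = 16203138 - 3651*sqrt(1599 + 6*I*sqrt(5))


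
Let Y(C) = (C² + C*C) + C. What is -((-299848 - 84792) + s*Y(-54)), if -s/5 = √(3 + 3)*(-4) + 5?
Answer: 529090 - 115560*√6 ≈ 2.4603e+5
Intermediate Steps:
Y(C) = C + 2*C² (Y(C) = (C² + C²) + C = 2*C² + C = C + 2*C²)
s = -25 + 20*√6 (s = -5*(√(3 + 3)*(-4) + 5) = -5*(√6*(-4) + 5) = -5*(-4*√6 + 5) = -5*(5 - 4*√6) = -25 + 20*√6 ≈ 23.990)
-((-299848 - 84792) + s*Y(-54)) = -((-299848 - 84792) + (-25 + 20*√6)*(-54*(1 + 2*(-54)))) = -(-384640 + (-25 + 20*√6)*(-54*(1 - 108))) = -(-384640 + (-25 + 20*√6)*(-54*(-107))) = -(-384640 + (-25 + 20*√6)*5778) = -(-384640 + (-144450 + 115560*√6)) = -(-529090 + 115560*√6) = 529090 - 115560*√6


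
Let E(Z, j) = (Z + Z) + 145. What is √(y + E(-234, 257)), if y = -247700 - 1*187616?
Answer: I*√435639 ≈ 660.03*I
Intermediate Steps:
E(Z, j) = 145 + 2*Z (E(Z, j) = 2*Z + 145 = 145 + 2*Z)
y = -435316 (y = -247700 - 187616 = -435316)
√(y + E(-234, 257)) = √(-435316 + (145 + 2*(-234))) = √(-435316 + (145 - 468)) = √(-435316 - 323) = √(-435639) = I*√435639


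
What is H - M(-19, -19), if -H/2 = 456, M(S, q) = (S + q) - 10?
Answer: -864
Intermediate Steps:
M(S, q) = -10 + S + q
H = -912 (H = -2*456 = -912)
H - M(-19, -19) = -912 - (-10 - 19 - 19) = -912 - 1*(-48) = -912 + 48 = -864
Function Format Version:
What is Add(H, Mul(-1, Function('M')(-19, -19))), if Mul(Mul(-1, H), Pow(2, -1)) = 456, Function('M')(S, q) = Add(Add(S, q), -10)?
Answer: -864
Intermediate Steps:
Function('M')(S, q) = Add(-10, S, q)
H = -912 (H = Mul(-2, 456) = -912)
Add(H, Mul(-1, Function('M')(-19, -19))) = Add(-912, Mul(-1, Add(-10, -19, -19))) = Add(-912, Mul(-1, -48)) = Add(-912, 48) = -864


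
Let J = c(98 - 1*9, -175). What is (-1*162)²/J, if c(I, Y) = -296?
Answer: -6561/74 ≈ -88.662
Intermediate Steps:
J = -296
(-1*162)²/J = (-1*162)²/(-296) = (-162)²*(-1/296) = 26244*(-1/296) = -6561/74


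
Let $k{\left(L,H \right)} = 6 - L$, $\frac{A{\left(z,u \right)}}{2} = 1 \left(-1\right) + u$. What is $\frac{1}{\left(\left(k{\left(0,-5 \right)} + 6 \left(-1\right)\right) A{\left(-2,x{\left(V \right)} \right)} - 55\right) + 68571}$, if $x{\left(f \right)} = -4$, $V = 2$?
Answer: $\frac{1}{68516} \approx 1.4595 \cdot 10^{-5}$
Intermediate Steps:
$A{\left(z,u \right)} = -2 + 2 u$ ($A{\left(z,u \right)} = 2 \left(1 \left(-1\right) + u\right) = 2 \left(-1 + u\right) = -2 + 2 u$)
$\frac{1}{\left(\left(k{\left(0,-5 \right)} + 6 \left(-1\right)\right) A{\left(-2,x{\left(V \right)} \right)} - 55\right) + 68571} = \frac{1}{\left(\left(\left(6 - 0\right) + 6 \left(-1\right)\right) \left(-2 + 2 \left(-4\right)\right) - 55\right) + 68571} = \frac{1}{\left(\left(\left(6 + 0\right) - 6\right) \left(-2 - 8\right) - 55\right) + 68571} = \frac{1}{\left(\left(6 - 6\right) \left(-10\right) - 55\right) + 68571} = \frac{1}{\left(0 \left(-10\right) - 55\right) + 68571} = \frac{1}{\left(0 - 55\right) + 68571} = \frac{1}{-55 + 68571} = \frac{1}{68516}$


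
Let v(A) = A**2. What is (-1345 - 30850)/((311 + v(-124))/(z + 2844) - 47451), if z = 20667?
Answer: 252312215/371868258 ≈ 0.67850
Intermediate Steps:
(-1345 - 30850)/((311 + v(-124))/(z + 2844) - 47451) = (-1345 - 30850)/((311 + (-124)**2)/(20667 + 2844) - 47451) = -32195/((311 + 15376)/23511 - 47451) = -32195/(15687*(1/23511) - 47451) = -32195/(5229/7837 - 47451) = -32195/(-371868258/7837) = -32195*(-7837/371868258) = 252312215/371868258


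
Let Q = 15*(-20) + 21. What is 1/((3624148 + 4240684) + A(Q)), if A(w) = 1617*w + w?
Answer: 1/7413410 ≈ 1.3489e-7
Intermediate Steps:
Q = -279 (Q = -300 + 21 = -279)
A(w) = 1618*w
1/((3624148 + 4240684) + A(Q)) = 1/((3624148 + 4240684) + 1618*(-279)) = 1/(7864832 - 451422) = 1/7413410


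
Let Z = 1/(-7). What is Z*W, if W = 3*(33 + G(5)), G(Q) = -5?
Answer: -12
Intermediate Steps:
W = 84 (W = 3*(33 - 5) = 3*28 = 84)
Z = -1/7 ≈ -0.14286
Z*W = -1/7*84 = -12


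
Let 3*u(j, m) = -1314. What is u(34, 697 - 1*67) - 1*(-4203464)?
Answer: 4203026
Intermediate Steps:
u(j, m) = -438 (u(j, m) = (1/3)*(-1314) = -438)
u(34, 697 - 1*67) - 1*(-4203464) = -438 - 1*(-4203464) = -438 + 4203464 = 4203026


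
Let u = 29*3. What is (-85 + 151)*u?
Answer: 5742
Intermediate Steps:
u = 87
(-85 + 151)*u = (-85 + 151)*87 = 66*87 = 5742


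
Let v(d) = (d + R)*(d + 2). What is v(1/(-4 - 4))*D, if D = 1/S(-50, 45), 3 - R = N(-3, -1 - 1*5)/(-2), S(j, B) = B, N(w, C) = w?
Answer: 11/192 ≈ 0.057292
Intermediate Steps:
R = 3/2 (R = 3 - (-3)/(-2) = 3 - (-3)*(-1)/2 = 3 - 1*3/2 = 3 - 3/2 = 3/2 ≈ 1.5000)
D = 1/45 ≈ 0.022222
v(d) = (2 + d)*(3/2 + d) (v(d) = (d + 3/2)*(d + 2) = (3/2 + d)*(2 + d) = (2 + d)*(3/2 + d))
v(1/(-4 - 4))*D = (3 + (1/(-4 - 4))**2 + 7/(2*(-4 - 4)))*(1/45) = (3 + (1/(-8))**2 + (7/2)/(-8))*(1/45) = (3 + (-1/8)**2 + (7/2)*(-1/8))*(1/45) = (3 + 1/64 - 7/16)*(1/45) = (165/64)*(1/45) = 11/192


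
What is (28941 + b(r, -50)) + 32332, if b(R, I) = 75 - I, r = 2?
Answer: 61398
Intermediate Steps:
(28941 + b(r, -50)) + 32332 = (28941 + (75 - 1*(-50))) + 32332 = (28941 + (75 + 50)) + 32332 = (28941 + 125) + 32332 = 29066 + 32332 = 61398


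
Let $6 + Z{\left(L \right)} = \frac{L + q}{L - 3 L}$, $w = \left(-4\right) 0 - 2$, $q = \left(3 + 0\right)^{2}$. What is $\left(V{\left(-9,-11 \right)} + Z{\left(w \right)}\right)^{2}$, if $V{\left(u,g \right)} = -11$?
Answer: $\frac{3721}{16} \approx 232.56$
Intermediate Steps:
$q = 9$ ($q = 3^{2} = 9$)
$w = -2$ ($w = 0 - 2 = -2$)
$Z{\left(L \right)} = -6 - \frac{9 + L}{2 L}$ ($Z{\left(L \right)} = -6 + \frac{L + 9}{L - 3 L} = -6 + \frac{9 + L}{\left(-2\right) L} = -6 + \left(9 + L\right) \left(- \frac{1}{2 L}\right) = -6 - \frac{9 + L}{2 L}$)
$\left(V{\left(-9,-11 \right)} + Z{\left(w \right)}\right)^{2} = \left(-11 + \frac{-9 - -26}{2 \left(-2\right)}\right)^{2} = \left(-11 + \frac{1}{2} \left(- \frac{1}{2}\right) \left(-9 + 26\right)\right)^{2} = \left(-11 + \frac{1}{2} \left(- \frac{1}{2}\right) 17\right)^{2} = \left(-11 - \frac{17}{4}\right)^{2} = \left(- \frac{61}{4}\right)^{2} = \frac{3721}{16}$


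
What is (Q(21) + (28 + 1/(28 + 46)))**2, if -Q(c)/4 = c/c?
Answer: 3157729/5476 ≈ 576.65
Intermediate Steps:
Q(c) = -4 (Q(c) = -4*c/c = -4*1 = -4)
(Q(21) + (28 + 1/(28 + 46)))**2 = (-4 + (28 + 1/(28 + 46)))**2 = (-4 + (28 + 1/74))**2 = (-4 + 2073/74)**2 = (1777/74)**2 = 3157729/5476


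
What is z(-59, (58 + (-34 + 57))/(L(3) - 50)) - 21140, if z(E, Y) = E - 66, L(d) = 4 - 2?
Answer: -21265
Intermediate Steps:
L(d) = 2
z(E, Y) = -66 + E
z(-59, (58 + (-34 + 57))/(L(3) - 50)) - 21140 = (-66 - 59) - 21140 = -125 - 21140 = -21265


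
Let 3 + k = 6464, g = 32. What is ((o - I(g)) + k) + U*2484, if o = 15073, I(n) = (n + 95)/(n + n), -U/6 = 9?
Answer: -7206655/64 ≈ -1.1260e+5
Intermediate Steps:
U = -54 (U = -6*9 = -54)
k = 6461 (k = -3 + 6464 = 6461)
I(n) = (95 + n)/(2*n) (I(n) = (95 + n)/((2*n)) = (95 + n)*(1/(2*n)) = (95 + n)/(2*n))
((o - I(g)) + k) + U*2484 = ((15073 - (95 + 32)/(2*32)) + 6461) - 54*2484 = ((15073 - 127/(2*32)) + 6461) - 134136 = ((15073 - 1*127/64) + 6461) - 134136 = ((15073 - 127/64) + 6461) - 134136 = (964545/64 + 6461) - 134136 = 1378049/64 - 134136 = -7206655/64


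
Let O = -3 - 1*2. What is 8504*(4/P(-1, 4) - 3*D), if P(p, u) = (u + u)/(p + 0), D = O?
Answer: 123308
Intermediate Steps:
O = -5 (O = -3 - 2 = -5)
D = -5
P(p, u) = 2*u/p (P(p, u) = (2*u)/p = 2*u/p)
8504*(4/P(-1, 4) - 3*D) = 8504*(4/((2*4/(-1))) - 3*(-5)) = 8504*(4/((2*4*(-1))) + 15) = 8504*(4/(-8) + 15) = 8504*(4*(-⅛) + 15) = 8504*(-½ + 15) = 8504*(29/2) = 123308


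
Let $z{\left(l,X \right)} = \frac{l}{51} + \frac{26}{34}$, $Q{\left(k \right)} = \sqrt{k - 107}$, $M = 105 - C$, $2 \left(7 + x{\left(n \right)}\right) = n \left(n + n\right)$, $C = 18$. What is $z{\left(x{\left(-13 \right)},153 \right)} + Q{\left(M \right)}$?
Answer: $\frac{67}{17} + 2 i \sqrt{5} \approx 3.9412 + 4.4721 i$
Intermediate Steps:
$x{\left(n \right)} = -7 + n^{2}$ ($x{\left(n \right)} = -7 + \frac{n \left(n + n\right)}{2} = -7 + \frac{n 2 n}{2} = -7 + \frac{2 n^{2}}{2} = -7 + n^{2}$)
$M = 87$ ($M = 105 - 18 = 87$)
$Q{\left(k \right)} = \sqrt{-107 + k}$
$z{\left(l,X \right)} = \frac{13}{17} + \frac{l}{51}$ ($z{\left(l,X \right)} = l \frac{1}{51} + 26 \cdot \frac{1}{34} = \frac{l}{51} + \frac{13}{17} = \frac{13}{17} + \frac{l}{51}$)
$z{\left(x{\left(-13 \right)},153 \right)} + Q{\left(M \right)} = \left(\frac{13}{17} + \frac{-7 + \left(-13\right)^{2}}{51}\right) + \sqrt{-107 + 87} = \left(\frac{13}{17} + \frac{-7 + 169}{51}\right) + \sqrt{-20} = \left(\frac{13}{17} + \frac{1}{51} \cdot 162\right) + 2 i \sqrt{5} = \left(\frac{13}{17} + \frac{54}{17}\right) + 2 i \sqrt{5} = \frac{67}{17} + 2 i \sqrt{5}$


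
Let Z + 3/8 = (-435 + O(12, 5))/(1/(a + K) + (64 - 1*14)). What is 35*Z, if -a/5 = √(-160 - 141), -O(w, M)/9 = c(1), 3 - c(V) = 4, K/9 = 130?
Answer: -8570462105205/27529436008 + 74550*I*√301/3441179501 ≈ -311.32 + 0.00037586*I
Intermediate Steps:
K = 1170 (K = 9*130 = 1170)
c(V) = -1 (c(V) = 3 - 1*4 = 3 - 4 = -1)
O(w, M) = 9 (O(w, M) = -9*(-1) = 9)
a = -5*I*√301 (a = -5*√(-160 - 141) = -5*I*√301 ≈ -86.747*I)
Z = -3/8 - 426/(50 + 1/(1170 - 5*I*√301)) (Z = -3/8 + (-435 + 9)/(1/(-5*I*√301 + 1170) + (64 - 1*14)) = -3/8 - 426/(1/(1170 - 5*I*√301) + (64 - 14)) = -3/8 - 426/(1/(1170 - 5*I*√301) + 50) = -3/8 - 426/(50 + 1/(1170 - 5*I*√301)) ≈ -8.8949 + 1.0739e-5*I)
35*Z = 35*(-244870345863/27529436008 + 2130*I*√301/3441179501) = -8570462105205/27529436008 + 74550*I*√301/3441179501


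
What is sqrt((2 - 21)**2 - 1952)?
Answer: I*sqrt(1591) ≈ 39.887*I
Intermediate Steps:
sqrt((2 - 21)**2 - 1952) = sqrt((-19)**2 - 1952) = sqrt(361 - 1952) = sqrt(-1591) = I*sqrt(1591)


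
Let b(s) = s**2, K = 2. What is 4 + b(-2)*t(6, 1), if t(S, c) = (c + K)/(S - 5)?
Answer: 16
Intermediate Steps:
t(S, c) = (2 + c)/(-5 + S) (t(S, c) = (c + 2)/(S - 5) = (2 + c)/(-5 + S))
4 + b(-2)*t(6, 1) = 4 + (-2)**2*((2 + 1)/(-5 + 6)) = 4 + 4*(3/1) = 4 + 4*(1*3) = 4 + 4*3 = 4 + 12 = 16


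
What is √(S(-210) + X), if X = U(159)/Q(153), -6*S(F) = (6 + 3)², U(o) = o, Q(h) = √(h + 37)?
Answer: √(-487350 + 30210*√190)/190 ≈ 1.4018*I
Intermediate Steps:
Q(h) = √(37 + h)
S(F) = -27/2 (S(F) = -(6 + 3)²/6 = -⅙*9² = -⅙*81 = -27/2)
X = 159*√190/190 (X = 159/(√(37 + 153)) = 159/(√190) = 159*(√190/190) = 159*√190/190 ≈ 11.535)
√(S(-210) + X) = √(-27/2 + 159*√190/190)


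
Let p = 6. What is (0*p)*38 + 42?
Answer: 42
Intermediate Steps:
(0*p)*38 + 42 = (0*6)*38 + 42 = 0*38 + 42 = 0 + 42 = 42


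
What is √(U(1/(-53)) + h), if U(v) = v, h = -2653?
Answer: I*√7452330/53 ≈ 51.507*I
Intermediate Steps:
√(U(1/(-53)) + h) = √(1/(-53) - 2653) = √(-1/53 - 2653) = √(-140610/53) = I*√7452330/53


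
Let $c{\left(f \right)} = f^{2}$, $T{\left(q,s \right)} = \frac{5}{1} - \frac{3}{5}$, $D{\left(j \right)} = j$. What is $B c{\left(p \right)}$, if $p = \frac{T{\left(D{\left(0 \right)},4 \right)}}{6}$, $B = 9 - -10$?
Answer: $\frac{2299}{225} \approx 10.218$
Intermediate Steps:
$B = 19$ ($B = 9 + 10 = 19$)
$T{\left(q,s \right)} = \frac{22}{5}$ ($T{\left(q,s \right)} = 5 \cdot 1 - \frac{3}{5} = 5 - \frac{3}{5} = \frac{22}{5}$)
$p = \frac{11}{15}$ ($p = \frac{22}{5 \cdot 6} = \frac{22}{5} \cdot \frac{1}{6} = \frac{11}{15} \approx 0.73333$)
$B c{\left(p \right)} = 19 \left(\frac{11}{15}\right)^{2} = 19 \cdot \frac{121}{225} = \frac{2299}{225}$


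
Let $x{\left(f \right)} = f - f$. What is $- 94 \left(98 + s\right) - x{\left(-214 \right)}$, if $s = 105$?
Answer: $-19082$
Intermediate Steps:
$x{\left(f \right)} = 0$
$- 94 \left(98 + s\right) - x{\left(-214 \right)} = - 94 \left(98 + 105\right) - 0 = \left(-94\right) 203 + 0 = -19082 + 0 = -19082$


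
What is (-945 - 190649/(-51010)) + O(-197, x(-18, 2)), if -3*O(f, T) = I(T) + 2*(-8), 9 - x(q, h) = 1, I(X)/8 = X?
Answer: -48829961/51010 ≈ -957.26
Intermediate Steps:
I(X) = 8*X
x(q, h) = 8 (x(q, h) = 9 - 1*1 = 9 - 1 = 8)
O(f, T) = 16/3 - 8*T/3 (O(f, T) = -(8*T + 2*(-8))/3 = -(8*T - 16)/3 = -(-16 + 8*T)/3 = 16/3 - 8*T/3)
(-945 - 190649/(-51010)) + O(-197, x(-18, 2)) = (-945 - 190649/(-51010)) + (16/3 - 8/3*8) = (-945 - 190649*(-1)/51010) + (16/3 - 64/3) = (-945 - 1*(-190649/51010)) - 16 = (-945 + 190649/51010) - 16 = -48013801/51010 - 16 = -48829961/51010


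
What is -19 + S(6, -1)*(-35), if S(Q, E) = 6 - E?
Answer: -264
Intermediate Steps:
-19 + S(6, -1)*(-35) = -19 + (6 - 1*(-1))*(-35) = -19 + (6 + 1)*(-35) = -19 + 7*(-35) = -19 - 245 = -264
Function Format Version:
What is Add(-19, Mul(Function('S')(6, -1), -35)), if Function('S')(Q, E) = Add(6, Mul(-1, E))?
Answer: -264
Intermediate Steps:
Add(-19, Mul(Function('S')(6, -1), -35)) = Add(-19, Mul(Add(6, Mul(-1, -1)), -35)) = Add(-19, Mul(Add(6, 1), -35)) = Add(-19, Mul(7, -35)) = Add(-19, -245) = -264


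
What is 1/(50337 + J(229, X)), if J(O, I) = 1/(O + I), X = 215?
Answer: 444/22349629 ≈ 1.9866e-5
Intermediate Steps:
J(O, I) = 1/(I + O)
1/(50337 + J(229, X)) = 1/(50337 + 1/(215 + 229)) = 1/(50337 + 1/444) = 1/(22349629/444) = 444/22349629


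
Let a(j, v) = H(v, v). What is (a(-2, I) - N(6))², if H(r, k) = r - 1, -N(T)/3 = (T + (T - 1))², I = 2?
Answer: 132496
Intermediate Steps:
N(T) = -3*(-1 + 2*T)² (N(T) = -3*(T + (T - 1))² = -3*(T + (-1 + T))² = -3*(-1 + 2*T)²)
H(r, k) = -1 + r
a(j, v) = -1 + v
(a(-2, I) - N(6))² = ((-1 + 2) - (-3)*(-1 + 2*6)²)² = (1 - (-3)*(-1 + 12)²)² = (1 - (-3)*11²)² = (1 - (-3)*121)² = (1 - 1*(-363))² = (1 + 363)² = 364² = 132496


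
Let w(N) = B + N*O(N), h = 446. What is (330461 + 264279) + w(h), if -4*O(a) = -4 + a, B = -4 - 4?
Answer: 545449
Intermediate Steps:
B = -8
O(a) = 1 - a/4 (O(a) = -(-4 + a)/4 = 1 - a/4)
w(N) = -8 + N*(1 - N/4)
(330461 + 264279) + w(h) = (330461 + 264279) + (-8 + 446 - ¼*446²) = 594740 + (-8 + 446 - ¼*198916) = 594740 + (-8 + 446 - 49729) = 594740 - 49291 = 545449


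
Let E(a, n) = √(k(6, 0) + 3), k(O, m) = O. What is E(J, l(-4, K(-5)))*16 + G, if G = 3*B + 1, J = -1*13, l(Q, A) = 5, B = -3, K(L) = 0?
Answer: 40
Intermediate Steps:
J = -13
E(a, n) = 3 (E(a, n) = √(6 + 3) = √9 = 3)
G = -8 (G = 3*(-3) + 1 = -9 + 1 = -8)
E(J, l(-4, K(-5)))*16 + G = 3*16 - 8 = 48 - 8 = 40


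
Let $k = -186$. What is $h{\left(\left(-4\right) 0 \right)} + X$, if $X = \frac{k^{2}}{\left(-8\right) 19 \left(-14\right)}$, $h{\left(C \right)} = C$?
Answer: $\frac{8649}{532} \approx 16.258$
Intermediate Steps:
$X = \frac{8649}{532}$ ($X = \frac{\left(-186\right)^{2}}{\left(-8\right) 19 \left(-14\right)} = \frac{34596}{\left(-152\right) \left(-14\right)} = \frac{34596}{2128} = 34596 \cdot \frac{1}{2128} = \frac{8649}{532} \approx 16.258$)
$h{\left(\left(-4\right) 0 \right)} + X = \left(-4\right) 0 + \frac{8649}{532} = 0 + \frac{8649}{532} = \frac{8649}{532}$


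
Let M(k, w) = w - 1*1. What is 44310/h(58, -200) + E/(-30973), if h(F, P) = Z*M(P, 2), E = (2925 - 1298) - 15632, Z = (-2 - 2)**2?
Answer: 686318855/247784 ≈ 2769.8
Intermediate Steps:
M(k, w) = -1 + w (M(k, w) = w - 1 = -1 + w)
Z = 16 (Z = (-4)**2 = 16)
E = -14005 (E = 1627 - 15632 = -14005)
h(F, P) = 16 (h(F, P) = 16*(-1 + 2) = 16*1 = 16)
44310/h(58, -200) + E/(-30973) = 44310/16 - 14005/(-30973) = 44310*(1/16) - 14005*(-1/30973) = 22155/8 + 14005/30973 = 686318855/247784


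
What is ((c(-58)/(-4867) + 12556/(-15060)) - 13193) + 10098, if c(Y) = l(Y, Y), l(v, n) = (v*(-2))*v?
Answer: -56703515818/18324255 ≈ -3094.5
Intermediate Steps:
l(v, n) = -2*v² (l(v, n) = (-2*v)*v = -2*v²)
c(Y) = -2*Y²
((c(-58)/(-4867) + 12556/(-15060)) - 13193) + 10098 = ((-2*(-58)²/(-4867) + 12556/(-15060)) - 13193) + 10098 = ((-2*3364*(-1/4867) + 12556*(-1/15060)) - 13193) + 10098 = ((-6728*(-1/4867) - 3139/3765) - 13193) + 10098 = ((6728/4867 - 3139/3765) - 13193) + 10098 = (10053407/18324255 - 13193) + 10098 = -241741842808/18324255 + 10098 = -56703515818/18324255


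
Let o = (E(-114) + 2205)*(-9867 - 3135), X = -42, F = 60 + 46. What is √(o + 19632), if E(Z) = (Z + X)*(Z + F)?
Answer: I*√44876274 ≈ 6699.0*I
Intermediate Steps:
F = 106
E(Z) = (-42 + Z)*(106 + Z) (E(Z) = (Z - 42)*(Z + 106) = (-42 + Z)*(106 + Z))
o = -44895906 (o = ((-4452 + (-114)² + 64*(-114)) + 2205)*(-9867 - 3135) = ((-4452 + 12996 - 7296) + 2205)*(-13002) = (1248 + 2205)*(-13002) = 3453*(-13002) = -44895906)
√(o + 19632) = √(-44895906 + 19632) = √(-44876274) = I*√44876274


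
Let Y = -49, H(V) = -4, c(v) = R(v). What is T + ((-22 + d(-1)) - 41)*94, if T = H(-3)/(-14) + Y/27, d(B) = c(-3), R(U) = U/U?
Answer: -1101781/189 ≈ -5829.5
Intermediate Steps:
R(U) = 1
c(v) = 1
d(B) = 1
T = -289/189 (T = -4/(-14) - 49/27 = -4*(-1/14) - 49*1/27 = 2/7 - 49/27 = -289/189 ≈ -1.5291)
T + ((-22 + d(-1)) - 41)*94 = -289/189 + ((-22 + 1) - 41)*94 = -289/189 + (-21 - 41)*94 = -289/189 - 62*94 = -289/189 - 5828 = -1101781/189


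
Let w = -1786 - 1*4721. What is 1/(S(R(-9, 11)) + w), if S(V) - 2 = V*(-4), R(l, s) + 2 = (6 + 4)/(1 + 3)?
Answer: -1/6507 ≈ -0.00015368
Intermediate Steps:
R(l, s) = ½ (R(l, s) = -2 + (6 + 4)/(1 + 3) = -2 + 10/4 = -2 + 10*(¼) = -2 + 5/2 = ½)
S(V) = 2 - 4*V (S(V) = 2 + V*(-4) = 2 - 4*V)
w = -6507 (w = -1786 - 4721 = -6507)
1/(S(R(-9, 11)) + w) = 1/((2 - 4*½) - 6507) = 1/((2 - 2) - 6507) = 1/(0 - 6507) = 1/(-6507) = -1/6507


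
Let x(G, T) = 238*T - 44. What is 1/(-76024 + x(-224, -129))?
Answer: -1/106770 ≈ -9.3659e-6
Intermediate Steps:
x(G, T) = -44 + 238*T
1/(-76024 + x(-224, -129)) = 1/(-76024 + (-44 + 238*(-129))) = 1/(-76024 + (-44 - 30702)) = 1/(-76024 - 30746) = 1/(-106770) = -1/106770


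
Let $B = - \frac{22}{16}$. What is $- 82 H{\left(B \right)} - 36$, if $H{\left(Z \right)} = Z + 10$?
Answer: $- \frac{2973}{4} \approx -743.25$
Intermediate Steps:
$B = - \frac{11}{8}$ ($B = \left(-22\right) \frac{1}{16} = - \frac{11}{8} \approx -1.375$)
$H{\left(Z \right)} = 10 + Z$
$- 82 H{\left(B \right)} - 36 = - 82 \left(10 - \frac{11}{8}\right) - 36 = \left(-82\right) \frac{69}{8} - 36 = - \frac{2829}{4} - 36 = - \frac{2973}{4}$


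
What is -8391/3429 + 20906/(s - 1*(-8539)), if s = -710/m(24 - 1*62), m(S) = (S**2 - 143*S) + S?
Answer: 8389487/6675811515 ≈ 0.0012567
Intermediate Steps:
m(S) = S**2 - 142*S
s = -71/684 (s = -710*1/((-142 + (24 - 1*62))*(24 - 1*62)) = -710*1/((-142 + (24 - 62))*(24 - 62)) = -710*(-1/(38*(-142 - 38))) = -710/((-38*(-180))) = -710/6840 = -710*1/6840 = -71/684 ≈ -0.10380)
-8391/3429 + 20906/(s - 1*(-8539)) = -8391/3429 + 20906/(-71/684 - 1*(-8539)) = -8391*1/3429 + 20906/(-71/684 + 8539) = -2797/1143 + 20906/(5840605/684) = -2797/1143 + 20906*(684/5840605) = -2797/1143 + 14299704/5840605 = 8389487/6675811515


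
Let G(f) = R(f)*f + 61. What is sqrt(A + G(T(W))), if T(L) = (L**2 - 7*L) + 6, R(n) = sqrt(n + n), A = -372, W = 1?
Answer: I*sqrt(311) ≈ 17.635*I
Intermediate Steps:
R(n) = sqrt(2)*sqrt(n) (R(n) = sqrt(2*n) = sqrt(2)*sqrt(n))
T(L) = 6 + L**2 - 7*L
G(f) = 61 + sqrt(2)*f**(3/2) (G(f) = (sqrt(2)*sqrt(f))*f + 61 = sqrt(2)*f**(3/2) + 61 = 61 + sqrt(2)*f**(3/2))
sqrt(A + G(T(W))) = sqrt(-372 + (61 + sqrt(2)*(6 + 1**2 - 7*1)**(3/2))) = sqrt(-372 + (61 + sqrt(2)*(6 + 1 - 7)**(3/2))) = sqrt(-372 + (61 + sqrt(2)*0**(3/2))) = sqrt(-372 + (61 + sqrt(2)*0)) = sqrt(-372 + (61 + 0)) = sqrt(-372 + 61) = sqrt(-311) = I*sqrt(311)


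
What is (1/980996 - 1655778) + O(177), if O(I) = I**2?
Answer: -1593577971203/980996 ≈ -1.6244e+6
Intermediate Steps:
(1/980996 - 1655778) + O(177) = (1/980996 - 1655778) + 177**2 = (1/980996 - 1655778) + 31329 = -1624311594887/980996 + 31329 = -1593577971203/980996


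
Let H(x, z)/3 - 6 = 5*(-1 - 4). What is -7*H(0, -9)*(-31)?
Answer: -12369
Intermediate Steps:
H(x, z) = -57 (H(x, z) = 18 + 3*(5*(-1 - 4)) = 18 + 3*(5*(-5)) = 18 + 3*(-25) = 18 - 75 = -57)
-7*H(0, -9)*(-31) = -7*(-57)*(-31) = 399*(-31) = -12369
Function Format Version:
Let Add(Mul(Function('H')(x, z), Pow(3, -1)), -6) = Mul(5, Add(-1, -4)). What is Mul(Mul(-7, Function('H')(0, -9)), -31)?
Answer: -12369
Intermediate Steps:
Function('H')(x, z) = -57 (Function('H')(x, z) = Add(18, Mul(3, Mul(5, Add(-1, -4)))) = Add(18, Mul(3, Mul(5, -5))) = Add(18, Mul(3, -25)) = Add(18, -75) = -57)
Mul(Mul(-7, Function('H')(0, -9)), -31) = Mul(Mul(-7, -57), -31) = Mul(399, -31) = -12369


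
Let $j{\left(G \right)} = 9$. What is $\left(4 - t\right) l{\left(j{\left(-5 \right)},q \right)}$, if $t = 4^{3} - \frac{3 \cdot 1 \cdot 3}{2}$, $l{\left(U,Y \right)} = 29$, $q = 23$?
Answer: $- \frac{3219}{2} \approx -1609.5$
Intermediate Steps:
$t = \frac{119}{2}$ ($t = 64 - 3 \cdot 3 \cdot \frac{1}{2} = 64 - 9 \cdot \frac{1}{2} = 64 - \frac{9}{2} = \frac{119}{2} \approx 59.5$)
$\left(4 - t\right) l{\left(j{\left(-5 \right)},q \right)} = \left(4 - \frac{119}{2}\right) 29 = \left(- \frac{111}{2}\right) 29 = - \frac{3219}{2}$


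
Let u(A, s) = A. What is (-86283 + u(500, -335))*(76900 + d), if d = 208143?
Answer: -24451843669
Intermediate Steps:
(-86283 + u(500, -335))*(76900 + d) = (-86283 + 500)*(76900 + 208143) = -85783*285043 = -24451843669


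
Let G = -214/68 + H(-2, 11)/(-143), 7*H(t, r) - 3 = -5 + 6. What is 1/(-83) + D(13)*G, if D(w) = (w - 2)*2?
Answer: -8902716/128401 ≈ -69.335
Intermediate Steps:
H(t, r) = 4/7 (H(t, r) = 3/7 + (-5 + 6)/7 = 3/7 + (⅐)*1 = 3/7 + ⅐ = 4/7)
D(w) = -4 + 2*w (D(w) = (-2 + w)*2 = -4 + 2*w)
G = -107243/34034 (G = -214/68 + (4/7)/(-143) = -214*1/68 + (4/7)*(-1/143) = -107/34 - 4/1001 = -107243/34034 ≈ -3.1511)
1/(-83) + D(13)*G = 1/(-83) + (-4 + 2*13)*(-107243/34034) = -1/83 + (-4 + 26)*(-107243/34034) = -1/83 + 22*(-107243/34034) = -1/83 - 107243/1547 = -8902716/128401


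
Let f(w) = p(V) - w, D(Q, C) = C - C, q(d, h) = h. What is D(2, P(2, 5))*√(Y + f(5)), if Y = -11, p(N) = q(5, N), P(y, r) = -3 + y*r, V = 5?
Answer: 0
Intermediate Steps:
P(y, r) = -3 + r*y
p(N) = N
D(Q, C) = 0
f(w) = 5 - w
D(2, P(2, 5))*√(Y + f(5)) = 0*√(-11 + (5 - 1*5)) = 0*√(-11 + (5 - 5)) = 0*√(-11 + 0) = 0*√(-11) = 0*(I*√11) = 0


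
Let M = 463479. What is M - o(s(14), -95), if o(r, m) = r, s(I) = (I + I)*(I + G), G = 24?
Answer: 462415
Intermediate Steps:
s(I) = 2*I*(24 + I) (s(I) = (I + I)*(I + 24) = (2*I)*(24 + I) = 2*I*(24 + I))
M - o(s(14), -95) = 463479 - 2*14*(24 + 14) = 463479 - 2*14*38 = 463479 - 1*1064 = 463479 - 1064 = 462415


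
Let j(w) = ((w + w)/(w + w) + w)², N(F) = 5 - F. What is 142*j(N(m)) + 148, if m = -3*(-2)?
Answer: 148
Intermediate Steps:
m = 6
j(w) = (1 + w)² (j(w) = ((2*w)/((2*w)) + w)² = ((2*w)*(1/(2*w)) + w)² = (1 + w)²)
142*j(N(m)) + 148 = 142*(1 + (5 - 1*6))² + 148 = 142*(1 + (5 - 6))² + 148 = 142*(1 - 1)² + 148 = 142*0² + 148 = 142*0 + 148 = 0 + 148 = 148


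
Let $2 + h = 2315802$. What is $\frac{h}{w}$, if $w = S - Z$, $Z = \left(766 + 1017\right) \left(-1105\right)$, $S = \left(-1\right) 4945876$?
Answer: $- \frac{2315800}{2975661} \approx -0.77825$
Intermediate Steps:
$h = 2315800$ ($h = -2 + 2315802 = 2315800$)
$S = -4945876$
$Z = -1970215$ ($Z = 1783 \left(-1105\right) = -1970215$)
$w = -2975661$ ($w = -4945876 - -1970215 = -4945876 + 1970215 = -2975661$)
$\frac{h}{w} = \frac{2315800}{-2975661} = 2315800 \left(- \frac{1}{2975661}\right) = - \frac{2315800}{2975661}$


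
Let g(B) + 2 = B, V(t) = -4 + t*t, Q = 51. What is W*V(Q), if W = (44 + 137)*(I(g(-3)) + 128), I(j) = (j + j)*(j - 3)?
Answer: 97771856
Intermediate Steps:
V(t) = -4 + t²
g(B) = -2 + B
I(j) = 2*j*(-3 + j) (I(j) = (2*j)*(-3 + j) = 2*j*(-3 + j))
W = 37648 (W = (44 + 137)*(2*(-2 - 3)*(-3 + (-2 - 3)) + 128) = 181*(2*(-5)*(-3 - 5) + 128) = 181*(2*(-5)*(-8) + 128) = 181*(80 + 128) = 181*208 = 37648)
W*V(Q) = 37648*(-4 + 51²) = 37648*(-4 + 2601) = 37648*2597 = 97771856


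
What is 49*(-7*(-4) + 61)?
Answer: 4361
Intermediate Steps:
49*(-7*(-4) + 61) = 49*(28 + 61) = 49*89 = 4361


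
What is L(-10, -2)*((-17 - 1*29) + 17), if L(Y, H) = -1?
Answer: 29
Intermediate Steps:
L(-10, -2)*((-17 - 1*29) + 17) = -((-17 - 1*29) + 17) = -((-17 - 29) + 17) = -(-46 + 17) = -1*(-29) = 29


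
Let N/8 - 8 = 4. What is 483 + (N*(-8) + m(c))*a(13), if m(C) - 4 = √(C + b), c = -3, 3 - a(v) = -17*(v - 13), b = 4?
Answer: -1806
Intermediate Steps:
a(v) = -218 + 17*v (a(v) = 3 - (-17)*(v - 13) = 3 - (-17)*(-13 + v) = 3 - (221 - 17*v) = 3 + (-221 + 17*v) = -218 + 17*v)
N = 96 (N = 64 + 8*4 = 64 + 32 = 96)
m(C) = 4 + √(4 + C) (m(C) = 4 + √(C + 4) = 4 + √(4 + C))
483 + (N*(-8) + m(c))*a(13) = 483 + (96*(-8) + (4 + √(4 - 3)))*(-218 + 17*13) = 483 + (-768 + (4 + √1))*(-218 + 221) = 483 + (-768 + (4 + 1))*3 = 483 + (-768 + 5)*3 = 483 - 763*3 = 483 - 2289 = -1806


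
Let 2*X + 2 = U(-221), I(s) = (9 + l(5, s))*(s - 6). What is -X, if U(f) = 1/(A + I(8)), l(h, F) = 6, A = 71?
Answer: 201/202 ≈ 0.99505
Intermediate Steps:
I(s) = -90 + 15*s (I(s) = (9 + 6)*(s - 6) = 15*(-6 + s) = -90 + 15*s)
U(f) = 1/101 (U(f) = 1/(71 + (-90 + 15*8)) = 1/(71 + (-90 + 120)) = 1/(71 + 30) = 1/101)
X = -201/202 (X = -1 + (1/2)*(1/101) = -1 + 1/202 = -201/202 ≈ -0.99505)
-X = -1*(-201/202) = 201/202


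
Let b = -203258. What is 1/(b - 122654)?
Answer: -1/325912 ≈ -3.0683e-6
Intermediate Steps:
1/(b - 122654) = 1/(-203258 - 122654) = 1/(-325912) = -1/325912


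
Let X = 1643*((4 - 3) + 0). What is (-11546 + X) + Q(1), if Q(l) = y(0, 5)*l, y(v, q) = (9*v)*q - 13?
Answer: -9916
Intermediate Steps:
X = 1643 (X = 1643*(1 + 0) = 1643*1 = 1643)
y(v, q) = -13 + 9*q*v (y(v, q) = 9*q*v - 13 = -13 + 9*q*v)
Q(l) = -13*l (Q(l) = (-13 + 9*5*0)*l = (-13 + 0)*l = -13*l)
(-11546 + X) + Q(1) = (-11546 + 1643) - 13*1 = -9903 - 13 = -9916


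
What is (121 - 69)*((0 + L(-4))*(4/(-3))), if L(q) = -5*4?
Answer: 4160/3 ≈ 1386.7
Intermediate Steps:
L(q) = -20
(121 - 69)*((0 + L(-4))*(4/(-3))) = (121 - 69)*((0 - 20)*(4/(-3))) = 52*(-80*(-1)/3) = 52*(-20*(-4/3)) = 52*(80/3) = 4160/3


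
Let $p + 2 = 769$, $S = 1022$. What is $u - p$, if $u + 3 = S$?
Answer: $252$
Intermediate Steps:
$u = 1019$ ($u = -3 + 1022 = 1019$)
$p = 767$ ($p = -2 + 769 = 767$)
$u - p = 1019 - 767 = 252$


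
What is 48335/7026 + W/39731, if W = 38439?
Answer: 2190470299/279150006 ≈ 7.8469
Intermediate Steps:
48335/7026 + W/39731 = 48335/7026 + 38439/39731 = 2190470299/279150006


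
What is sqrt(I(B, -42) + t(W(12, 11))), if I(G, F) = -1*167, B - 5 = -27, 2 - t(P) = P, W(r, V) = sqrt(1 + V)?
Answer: sqrt(-165 - 2*sqrt(3)) ≈ 12.979*I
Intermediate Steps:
t(P) = 2 - P
B = -22 (B = 5 - 27 = -22)
I(G, F) = -167
sqrt(I(B, -42) + t(W(12, 11))) = sqrt(-167 + (2 - sqrt(1 + 11))) = sqrt(-167 + (2 - sqrt(12))) = sqrt(-167 + (2 - 2*sqrt(3))) = sqrt(-165 - 2*sqrt(3))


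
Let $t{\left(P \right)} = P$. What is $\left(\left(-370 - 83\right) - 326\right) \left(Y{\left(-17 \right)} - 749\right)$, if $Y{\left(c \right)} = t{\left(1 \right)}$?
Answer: $582692$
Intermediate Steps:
$Y{\left(c \right)} = 1$
$\left(\left(-370 - 83\right) - 326\right) \left(Y{\left(-17 \right)} - 749\right) = \left(\left(-370 - 83\right) - 326\right) \left(1 - 749\right) = \left(-453 - 326\right) \left(-748\right) = \left(-779\right) \left(-748\right) = 582692$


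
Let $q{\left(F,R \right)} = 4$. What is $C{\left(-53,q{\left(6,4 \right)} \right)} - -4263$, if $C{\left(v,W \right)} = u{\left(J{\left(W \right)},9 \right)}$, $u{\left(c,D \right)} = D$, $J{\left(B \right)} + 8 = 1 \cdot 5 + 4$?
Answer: $4272$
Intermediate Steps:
$J{\left(B \right)} = 1$ ($J{\left(B \right)} = -8 + \left(1 \cdot 5 + 4\right) = -8 + \left(5 + 4\right) = -8 + 9 = 1$)
$C{\left(v,W \right)} = 9$
$C{\left(-53,q{\left(6,4 \right)} \right)} - -4263 = 9 - -4263 = 9 + 4263 = 4272$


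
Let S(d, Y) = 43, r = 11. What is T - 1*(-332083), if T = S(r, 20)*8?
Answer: 332427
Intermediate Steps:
T = 344 (T = 43*8 = 344)
T - 1*(-332083) = 344 - 1*(-332083) = 344 + 332083 = 332427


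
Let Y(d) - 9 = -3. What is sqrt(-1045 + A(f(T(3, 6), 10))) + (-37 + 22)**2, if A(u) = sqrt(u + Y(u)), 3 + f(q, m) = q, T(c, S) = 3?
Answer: 225 + sqrt(-1045 + sqrt(6)) ≈ 225.0 + 32.289*I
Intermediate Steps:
Y(d) = 6 (Y(d) = 9 - 3 = 6)
f(q, m) = -3 + q
A(u) = sqrt(6 + u) (A(u) = sqrt(u + 6) = sqrt(6 + u))
sqrt(-1045 + A(f(T(3, 6), 10))) + (-37 + 22)**2 = sqrt(-1045 + sqrt(6 + (-3 + 3))) + (-37 + 22)**2 = sqrt(-1045 + sqrt(6 + 0)) + (-15)**2 = sqrt(-1045 + sqrt(6)) + 225 = 225 + sqrt(-1045 + sqrt(6))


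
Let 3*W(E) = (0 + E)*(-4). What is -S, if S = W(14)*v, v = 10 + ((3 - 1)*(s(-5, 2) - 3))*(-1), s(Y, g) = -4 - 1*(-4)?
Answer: 896/3 ≈ 298.67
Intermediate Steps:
s(Y, g) = 0 (s(Y, g) = -4 + 4 = 0)
W(E) = -4*E/3 (W(E) = ((0 + E)*(-4))/3 = (E*(-4))/3 = (-4*E)/3 = -4*E/3)
v = 16 (v = 10 + ((3 - 1)*(0 - 3))*(-1) = 10 + (2*(-3))*(-1) = 10 - 6*(-1) = 10 + 6 = 16)
S = -896/3 (S = -4/3*14*16 = -56/3*16 = -896/3 ≈ -298.67)
-S = -1*(-896/3) = 896/3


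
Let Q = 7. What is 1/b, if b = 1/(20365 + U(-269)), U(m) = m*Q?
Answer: 18482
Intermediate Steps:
U(m) = 7*m (U(m) = m*7 = 7*m)
b = 1/18482 (b = 1/(20365 + 7*(-269)) = 1/(20365 - 1883) = 1/18482 ≈ 5.4107e-5)
1/b = 1/(1/18482) = 18482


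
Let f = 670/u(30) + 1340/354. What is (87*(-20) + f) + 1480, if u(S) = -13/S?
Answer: -4147250/2301 ≈ -1802.4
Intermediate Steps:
f = -3548990/2301 (f = 670/((-13/30)) + 1340/354 = 670/((-13*1/30)) + 1340*(1/354) = 670/(-13/30) + 670/177 = 670*(-30/13) + 670/177 = -20100/13 + 670/177 = -3548990/2301 ≈ -1542.4)
(87*(-20) + f) + 1480 = (87*(-20) - 3548990/2301) + 1480 = (-1740 - 3548990/2301) + 1480 = -7552730/2301 + 1480 = -4147250/2301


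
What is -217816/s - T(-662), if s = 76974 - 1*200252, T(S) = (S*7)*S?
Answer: -189090344504/61639 ≈ -3.0677e+6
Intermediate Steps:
T(S) = 7*S² (T(S) = (7*S)*S = 7*S²)
s = -123278 (s = 76974 - 200252 = -123278)
-217816/s - T(-662) = -217816/(-123278) - 7*(-662)² = -217816*(-1/123278) - 7*438244 = 108908/61639 - 1*3067708 = 108908/61639 - 3067708 = -189090344504/61639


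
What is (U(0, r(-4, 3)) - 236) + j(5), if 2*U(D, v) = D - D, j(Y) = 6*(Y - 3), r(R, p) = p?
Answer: -224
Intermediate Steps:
j(Y) = -18 + 6*Y (j(Y) = 6*(-3 + Y) = -18 + 6*Y)
U(D, v) = 0 (U(D, v) = (D - D)/2 = (½)*0 = 0)
(U(0, r(-4, 3)) - 236) + j(5) = (0 - 236) + (-18 + 6*5) = -236 + (-18 + 30) = -236 + 12 = -224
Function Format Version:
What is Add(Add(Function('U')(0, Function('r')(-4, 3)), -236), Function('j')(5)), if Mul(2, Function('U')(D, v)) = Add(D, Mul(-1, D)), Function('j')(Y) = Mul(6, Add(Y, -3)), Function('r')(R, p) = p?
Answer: -224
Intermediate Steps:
Function('j')(Y) = Add(-18, Mul(6, Y)) (Function('j')(Y) = Mul(6, Add(-3, Y)) = Add(-18, Mul(6, Y)))
Function('U')(D, v) = 0 (Function('U')(D, v) = Mul(Rational(1, 2), Add(D, Mul(-1, D))) = Mul(Rational(1, 2), 0) = 0)
Add(Add(Function('U')(0, Function('r')(-4, 3)), -236), Function('j')(5)) = Add(Add(0, -236), Add(-18, Mul(6, 5))) = Add(-236, Add(-18, 30)) = Add(-236, 12) = -224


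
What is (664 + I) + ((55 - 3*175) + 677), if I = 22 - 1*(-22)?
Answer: 915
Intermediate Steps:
I = 44 (I = 22 + 22 = 44)
(664 + I) + ((55 - 3*175) + 677) = (664 + 44) + ((55 - 3*175) + 677) = 708 + ((55 - 525) + 677) = 708 + (-470 + 677) = 708 + 207 = 915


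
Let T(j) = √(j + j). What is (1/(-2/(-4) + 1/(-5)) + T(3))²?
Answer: 154/9 + 20*√6/3 ≈ 33.441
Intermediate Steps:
T(j) = √2*√j (T(j) = √(2*j) = √2*√j)
(1/(-2/(-4) + 1/(-5)) + T(3))² = (1/(-2/(-4) + 1/(-5)) + √2*√3)² = (1/(-2*(-¼) + 1*(-⅕)) + √6)² = (1/(½ - ⅕) + √6)² = (1/(3/10) + √6)² = (10/3 + √6)²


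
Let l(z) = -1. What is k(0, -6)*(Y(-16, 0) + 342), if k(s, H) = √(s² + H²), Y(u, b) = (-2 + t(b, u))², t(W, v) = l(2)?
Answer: 2106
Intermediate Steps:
t(W, v) = -1
Y(u, b) = 9 (Y(u, b) = (-2 - 1)² = (-3)² = 9)
k(s, H) = √(H² + s²)
k(0, -6)*(Y(-16, 0) + 342) = √((-6)² + 0²)*(9 + 342) = √(36 + 0)*351 = √36*351 = 6*351 = 2106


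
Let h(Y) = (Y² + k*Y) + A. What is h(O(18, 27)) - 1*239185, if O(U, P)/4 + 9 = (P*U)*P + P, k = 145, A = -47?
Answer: 2769935568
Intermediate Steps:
O(U, P) = -36 + 4*P + 4*U*P² (O(U, P) = -36 + 4*((P*U)*P + P) = -36 + 4*(U*P² + P) = -36 + 4*(P + U*P²) = -36 + (4*P + 4*U*P²) = -36 + 4*P + 4*U*P²)
h(Y) = -47 + Y² + 145*Y (h(Y) = (Y² + 145*Y) - 47 = -47 + Y² + 145*Y)
h(O(18, 27)) - 1*239185 = (-47 + (-36 + 4*27 + 4*18*27²)² + 145*(-36 + 4*27 + 4*18*27²)) - 1*239185 = (-47 + (-36 + 108 + 4*18*729)² + 145*(-36 + 108 + 4*18*729)) - 239185 = (-47 + (-36 + 108 + 52488)² + 145*(-36 + 108 + 52488)) - 239185 = (-47 + 52560² + 145*52560) - 239185 = (-47 + 2762553600 + 7621200) - 239185 = 2770174753 - 239185 = 2769935568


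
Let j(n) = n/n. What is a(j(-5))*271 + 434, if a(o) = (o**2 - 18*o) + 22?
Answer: 1789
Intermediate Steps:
j(n) = 1
a(o) = 22 + o**2 - 18*o
a(j(-5))*271 + 434 = (22 + 1**2 - 18*1)*271 + 434 = (22 + 1 - 18)*271 + 434 = 5*271 + 434 = 1355 + 434 = 1789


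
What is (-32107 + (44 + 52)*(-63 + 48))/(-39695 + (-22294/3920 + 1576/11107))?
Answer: 730308796840/864269756169 ≈ 0.84500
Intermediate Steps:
(-32107 + (44 + 52)*(-63 + 48))/(-39695 + (-22294/3920 + 1576/11107)) = (-32107 + 96*(-15))/(-39695 + (-22294*1/3920 + 1576*(1/11107))) = (-32107 - 1440)/(-39695 + (-11147/1960 + 1576/11107)) = -33547/(-39695 - 120720769/21769720) = -33547/(-864269756169/21769720) = -33547*(-21769720/864269756169) = 730308796840/864269756169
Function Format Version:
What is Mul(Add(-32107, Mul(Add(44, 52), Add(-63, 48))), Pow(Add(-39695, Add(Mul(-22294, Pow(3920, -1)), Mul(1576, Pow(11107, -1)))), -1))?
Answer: Rational(730308796840, 864269756169) ≈ 0.84500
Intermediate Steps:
Mul(Add(-32107, Mul(Add(44, 52), Add(-63, 48))), Pow(Add(-39695, Add(Mul(-22294, Pow(3920, -1)), Mul(1576, Pow(11107, -1)))), -1)) = Mul(Add(-32107, Mul(96, -15)), Pow(Add(-39695, Add(Mul(-22294, Rational(1, 3920)), Mul(1576, Rational(1, 11107)))), -1)) = Mul(Add(-32107, -1440), Pow(Add(-39695, Add(Rational(-11147, 1960), Rational(1576, 11107))), -1)) = Mul(-33547, Pow(Add(-39695, Rational(-120720769, 21769720)), -1)) = Mul(-33547, Pow(Rational(-864269756169, 21769720), -1)) = Mul(-33547, Rational(-21769720, 864269756169)) = Rational(730308796840, 864269756169)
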